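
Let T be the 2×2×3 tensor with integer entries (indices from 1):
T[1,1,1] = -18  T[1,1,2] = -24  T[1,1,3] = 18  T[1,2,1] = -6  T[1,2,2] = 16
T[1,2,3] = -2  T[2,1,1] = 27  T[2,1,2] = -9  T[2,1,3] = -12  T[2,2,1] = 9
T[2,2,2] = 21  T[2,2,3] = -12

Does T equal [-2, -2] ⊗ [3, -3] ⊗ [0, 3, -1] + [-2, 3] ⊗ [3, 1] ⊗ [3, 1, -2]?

Yes

Reconstruct entrywise from the claimed factors. For example, T[1,1,3] = 18 and Σₗ aₗ[1]bₗ[1]cₗ[3] = (-2)·(3)·(-1) + (-2)·(3)·(-2) = 18; checking all 12 entries, every one matches. The claim holds.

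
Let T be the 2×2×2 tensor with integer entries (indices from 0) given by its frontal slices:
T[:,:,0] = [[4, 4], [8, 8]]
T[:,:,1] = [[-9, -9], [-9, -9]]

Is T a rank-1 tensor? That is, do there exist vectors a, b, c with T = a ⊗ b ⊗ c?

No

The mode-3 unfolding of T (rows indexed by k, columns by (i,j) = (0,0), (0,1), (1,0), (1,1)) is [[4, 4, 8, 8], [-9, -9, -9, -9]].
There the 2×2 minor on rows k ∈ {0, 1}, columns (i,j) ∈ {(0,0), (1,0)} is det [[4, 8], [-9, -9]] = 36 ≠ 0, so this unfolding has rank ≥ 2; CP rank is at least every unfolding rank, so rank(T) ≥ 2.
In particular rank(T) ≥ 2 > 1, so T is not rank-1.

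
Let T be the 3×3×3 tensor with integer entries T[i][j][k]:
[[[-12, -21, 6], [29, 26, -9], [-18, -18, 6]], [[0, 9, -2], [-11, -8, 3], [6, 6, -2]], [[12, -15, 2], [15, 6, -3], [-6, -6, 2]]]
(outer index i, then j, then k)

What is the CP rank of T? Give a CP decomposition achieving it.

Lower bound: in the mode-1 unfolding of T (rows indexed by i, columns by (j,k)) the 2×2 minor on rows i ∈ {0, 1}, columns (j,k) ∈ {(0,0), (0,1)} is det [[-12, -21], [0, 9]] = -108 ≠ 0, so that unfolding has rank ≥ 2 and hence rank(T) ≥ 2 (CP rank is at least every unfolding rank, though it can be larger).
Upper bound: with S_k = T[:,:,k], the two rank-1 terms a₁b₁ᵀ, a₂b₂ᵀ are the rank-1 members of the pencil x·S₀ + y·S₁.
The 2×2 minor of x·S₀ + y·S₁ on rows {0,1}, columns {0,1} is 132·x² + 66·xy − 66·y² = 66·(2·x − y)(x + y), vanishing at (x:y) = (1:2) and (1:-1).
M₁ = S₀ + 2·S₁ = [[-54, 81, -54], [18, -27, 18], [-18, 27, -18]] = (-9)·(3, -1, 1)(2, -3, 2)ᵀ and M₂ = S₀ − S₁ = [[9, 3, 0], [-9, -3, 0], [27, 9, 0]] = 3·(1, -1, 3)(3, 1, 0)ᵀ, so take a₁ = (3, -1, 1), b₁ = (2, -3, 2), a₂ = (1, -1, 3), b₂ = (3, 1, 0).
Each slice is an integer combination of E₁ = a₁b₁ᵀ and E₂ = a₂b₂ᵀ: S₀ = −3·E₁ + 2·E₂, S₁ = −3·E₁ − E₂, S₂ = E₁; reading off coefficients, c₁ = (-3, -3, 1) and c₂ = (2, -1, 0).
Hence T = (3, -1, 1) ⊗ (2, -3, 2) ⊗ (-3, -3, 1) + (1, -1, 3) ⊗ (3, 1, 0) ⊗ (2, -1, 0), so rank(T) ≤ 2.
These bounds meet, so rank(T) = 2.

rank(T) = 2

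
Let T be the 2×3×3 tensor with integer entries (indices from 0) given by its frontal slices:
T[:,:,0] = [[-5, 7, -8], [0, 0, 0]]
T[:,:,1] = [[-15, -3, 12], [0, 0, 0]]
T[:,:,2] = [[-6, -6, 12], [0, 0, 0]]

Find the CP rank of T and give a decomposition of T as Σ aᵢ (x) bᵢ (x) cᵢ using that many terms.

rank(T) = 2

Lower bound: the mode-3 unfolding of T (rows indexed by k, columns by (i,j) = (0,0), (0,1), (0,2), (1,0), (1,1), (1,2)) is [[-5, 7, -8, 0, 0, 0], [-15, -3, 12, 0, 0, 0], [-6, -6, 12, 0, 0, 0]].
There the 2×2 minor on rows k ∈ {0, 1}, columns (i,j) ∈ {(0,0), (0,1)} is det [[-5, 7], [-15, -3]] = 120 ≠ 0, so this unfolding has rank ≥ 2; CP rank is at least every unfolding rank, so rank(T) ≥ 2. (Flattening ranks never certify an upper bound on CP rank; for that we must actually write T with 2 rank-1 terms.)
Upper bound — finding two terms. Every mode-1 slice of T is a multiple of one matrix: T[i,:,:] = a[i]·M with a = [1, 0] and M = [[-5, -15, -6], [7, -3, -6], [-8, 12, 12]] (rows indexed by j, columns by k). So it suffices to write M as a sum of two rank-1 matrices.
The rows of M satisfy (row 0) = −3·(row 1) − 2·(row 2), so splitting by rows, M = [-3, 1, 0][7, -3, -6]ᵀ + [-2, 0, 1][-8, 12, 12]ᵀ.
Hence T = [1, 0] (x) [-3, 1, 0] (x) [7, -3, -6] + [1, 0] (x) [-2, 0, 1] (x) [-8, 12, 12], so rank(T) ≤ 2.
These bounds meet, so rank(T) = 2.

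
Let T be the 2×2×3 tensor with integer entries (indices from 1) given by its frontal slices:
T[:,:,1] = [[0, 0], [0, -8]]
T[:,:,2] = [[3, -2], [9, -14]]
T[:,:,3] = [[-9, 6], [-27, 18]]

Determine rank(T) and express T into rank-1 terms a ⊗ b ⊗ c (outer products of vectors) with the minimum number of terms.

rank(T) = 2

Lower bound: the mode-3 unfolding of T (rows indexed by k, columns by (i,j) = (1,1), (1,2), (2,1), (2,2)) is [[0, 0, 0, -8], [3, -2, 9, -14], [-9, 6, -27, 18]].
There the 2×2 minor on rows k ∈ {1, 2}, columns (i,j) ∈ {(1,1), (2,2)} is det [[0, -8], [3, -14]] = 24 ≠ 0, so this unfolding has rank ≥ 2; CP rank is at least every unfolding rank, so rank(T) ≥ 2. (Flattening ranks never certify an upper bound on CP rank; for that we must actually write T with 2 rank-1 terms.)
Upper bound — finding two terms. Write S_k = T[:,:,k] for the frontal slices: S₁ = [[0, 0], [0, -8]], S₂ = [[3, -2], [9, -14]], S₃ = [[-9, 6], [-27, 18]].
If T = a₁ ⊗ b₁ ⊗ c₁ + a₂ ⊗ b₂ ⊗ c₂ then each S_k = c₁[k]·a₁b₁ᵀ + c₂[k]·a₂b₂ᵀ. S₁ and S₂ are linearly independent, so a₁b₁ᵀ and a₂b₂ᵀ must span the same plane of matrices: they are the rank-1 matrices of the form x·S₁ + y·S₂.
det(x·S₁ + y·S₂) is −24·xy − 24·y² = (-24)·(y)(x + y), vanishing at (x:y) = (1:0) and (1:-1).
M₁ = S₁ = [[0, 0], [0, -8]] = (-8)·[0, 1][0, 1]ᵀ and M₂ = S₁ − S₂ = [[-3, 2], [-9, 6]] = −[1, 3][3, -2]ᵀ, so take a₁ = [0, 1], b₁ = [0, 1], a₂ = [1, 3], b₂ = [3, -2].
Each slice is an integer combination of E₁ = a₁b₁ᵀ and E₂ = a₂b₂ᵀ: S₁ = −8·E₁, S₂ = −8·E₁ + E₂, S₃ = −3·E₂; reading off coefficients, c₁ = [-8, -8, 0] and c₂ = [0, 1, -3].
Hence T = [0, 1] ⊗ [0, 1] ⊗ [-8, -8, 0] + [1, 3] ⊗ [3, -2] ⊗ [0, 1, -3], so rank(T) ≤ 2.
These bounds meet, so rank(T) = 2.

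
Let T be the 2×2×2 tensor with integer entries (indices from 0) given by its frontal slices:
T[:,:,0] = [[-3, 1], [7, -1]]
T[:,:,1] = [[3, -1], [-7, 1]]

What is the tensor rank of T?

2

Lower bound: the mode-1 unfolding of T (rows indexed by i, columns by (j,k) = (0,0), (0,1), (1,0), (1,1)) is [[-3, 3, 1, -1], [7, -7, -1, 1]].
There the 2×2 minor on rows i ∈ {0, 1}, columns (j,k) ∈ {(0,0), (1,0)} is det [[-3, 1], [7, -1]] = -4 ≠ 0, so this unfolding has rank ≥ 2; CP rank is at least every unfolding rank, so rank(T) ≥ 2. (Flattening ranks never certify an upper bound on CP rank; for that we must actually write T with 2 rank-1 terms.)
Upper bound — finding two terms. Every mode-3 slice of T is a multiple of one matrix: T[:,:,k] = c[k]·M with c = (1, -1) and M = [[-3, 1], [7, -1]] (rows indexed by i, columns by j). So it suffices to write M as a sum of two rank-1 matrices.
Splitting M by its rows (i = 0, 1), M = (1, 0)(-3, 1)ᵀ + (0, 1)(7, -1)ᵀ.
Hence T = (1, 0) ⊗ (-3, 1) ⊗ (1, -1) + (0, 1) ⊗ (7, -1) ⊗ (1, -1), so rank(T) ≤ 2.
These bounds meet, so rank(T) = 2.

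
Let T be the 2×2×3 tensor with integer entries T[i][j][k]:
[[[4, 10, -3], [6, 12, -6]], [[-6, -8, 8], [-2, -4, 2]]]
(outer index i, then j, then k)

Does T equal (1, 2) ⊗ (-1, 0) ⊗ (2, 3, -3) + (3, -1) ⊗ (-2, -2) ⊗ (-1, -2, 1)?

Reconstruct entry (0,0,1) from the claimed factors: Σₗ aₗ[0]bₗ[0]cₗ[1] = (1)·(-1)·(3) + (3)·(-2)·(-2) = 9, but T[0,0,1] = 10. The claim is false.

No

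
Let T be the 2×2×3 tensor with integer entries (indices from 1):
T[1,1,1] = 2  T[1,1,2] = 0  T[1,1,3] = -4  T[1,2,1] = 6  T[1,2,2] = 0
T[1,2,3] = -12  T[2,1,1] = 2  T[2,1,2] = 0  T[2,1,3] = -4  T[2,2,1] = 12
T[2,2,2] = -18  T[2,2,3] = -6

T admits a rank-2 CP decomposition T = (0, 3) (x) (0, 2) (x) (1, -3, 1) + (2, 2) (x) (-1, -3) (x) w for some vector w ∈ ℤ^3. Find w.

w = (-1, 0, 2)

Subtract the known terms from T to get the rank-1 residual R = (2, 2) (x) (-1, -3) (x) w, so R[i,j,k] = a[i]·b[j]·w[k]. Pick indices with nonzero a[1]·b[1] = (2)·(-1) = -2. Only the fibre through (1,1,·) is needed: R[1,1,:] = T[1,1,:] − Σₗ aₗ[1]bₗ[1]cₗ = [2, 0, -4] − (0)·(0)·(1, -3, 1) = [2, 0, -4]. Then w[k] = R[1,1,k] / -2 for each k, giving w = [2, 0, -4] / -2 = (-1, 0, 2).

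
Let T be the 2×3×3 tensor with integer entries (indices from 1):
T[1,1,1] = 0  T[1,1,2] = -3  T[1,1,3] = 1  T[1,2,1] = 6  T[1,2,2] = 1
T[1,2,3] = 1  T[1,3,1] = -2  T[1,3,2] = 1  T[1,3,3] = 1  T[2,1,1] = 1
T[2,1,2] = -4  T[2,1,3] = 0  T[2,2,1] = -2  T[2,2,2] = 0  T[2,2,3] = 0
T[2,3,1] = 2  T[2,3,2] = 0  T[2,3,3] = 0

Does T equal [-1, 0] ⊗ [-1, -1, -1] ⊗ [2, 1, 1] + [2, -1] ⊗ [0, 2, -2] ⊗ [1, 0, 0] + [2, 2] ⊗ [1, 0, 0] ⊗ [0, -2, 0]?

Reconstruct entry (1,1,1) from the claimed factors: Σₗ aₗ[1]bₗ[1]cₗ[1] = (-1)·(-1)·(2) + (2)·(0)·(1) + (2)·(1)·(0) = 2, but T[1,1,1] = 0. The claim is false.

No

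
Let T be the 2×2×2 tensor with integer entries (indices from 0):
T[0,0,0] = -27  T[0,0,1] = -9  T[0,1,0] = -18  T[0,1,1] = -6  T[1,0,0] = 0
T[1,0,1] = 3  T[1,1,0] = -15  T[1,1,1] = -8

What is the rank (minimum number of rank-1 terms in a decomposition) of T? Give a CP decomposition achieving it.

Lower bound: the mode-2 unfolding of T (rows indexed by j, columns by (i,k) = (0,0), (0,1), (1,0), (1,1)) is [[-27, -9, 0, 3], [-18, -6, -15, -8]].
There the 2×2 minor on rows j ∈ {0, 1}, columns (i,k) ∈ {(0,0), (1,0)} is det [[-27, 0], [-18, -15]] = 405 ≠ 0, so this unfolding has rank ≥ 2; CP rank is at least every unfolding rank, so rank(T) ≥ 2. (Flattening ranks never certify an upper bound on CP rank; for that we must actually write T with 2 rank-1 terms.)
Upper bound — finding two terms. Write S_k = T[:,:,k] for the frontal slices: S₀ = [[-27, -18], [0, -15]], S₁ = [[-9, -6], [3, -8]].
If T = a₁ ∘ b₁ ∘ c₁ + a₂ ∘ b₂ ∘ c₂ then each S_k = c₁[k]·a₁b₁ᵀ + c₂[k]·a₂b₂ᵀ. S₀ and S₁ are linearly independent, so a₁b₁ᵀ and a₂b₂ᵀ must span the same plane of matrices: they are the rank-1 matrices of the form x·S₀ + y·S₁.
det(x·S₀ + y·S₁) is 405·x² + 405·xy + 90·y² = 45·(3·x + 2·y)(3·x + y), vanishing at (x:y) = (2:-3) and (1:-3).
M₁ = 2·S₀ − 3·S₁ = [[-27, -18], [-9, -6]] = (-3)·[3, 1][3, 2]ᵀ and M₂ = S₀ − 3·S₁ = [[0, 0], [-9, 9]] = (-9)·[0, 1][1, -1]ᵀ, so take a₁ = [3, 1], b₁ = [3, 2], a₂ = [0, 1], b₂ = [1, -1].
Each slice is an integer combination of E₁ = a₁b₁ᵀ and E₂ = a₂b₂ᵀ: S₀ = −3·E₁ + 9·E₂, S₁ = −E₁ + 6·E₂; reading off coefficients, c₁ = [-3, -1] and c₂ = [9, 6].
Hence T = [3, 1] ∘ [3, 2] ∘ [-3, -1] + [0, 1] ∘ [1, -1] ∘ [9, 6], so rank(T) ≤ 2.
These bounds meet, so rank(T) = 2.

rank(T) = 2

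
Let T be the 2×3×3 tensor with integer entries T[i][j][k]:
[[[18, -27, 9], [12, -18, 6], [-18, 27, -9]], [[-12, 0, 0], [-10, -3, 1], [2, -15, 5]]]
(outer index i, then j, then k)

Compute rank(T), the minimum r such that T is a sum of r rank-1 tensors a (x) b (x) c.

Lower bound: the mode-3 unfolding of T (rows indexed by k, columns by (i,j) = (0,0), (0,1), (0,2), (1,0), (1,1), (1,2)) is [[18, 12, -18, -12, -10, 2], [-27, -18, 27, 0, -3, -15], [9, 6, -9, 0, 1, 5]].
There the 2×2 minor on rows k ∈ {0, 1}, columns (i,j) ∈ {(0,0), (1,0)} is det [[18, -12], [-27, 0]] = -324 ≠ 0, so this unfolding has rank ≥ 2; CP rank is at least every unfolding rank, so rank(T) ≥ 2. (Unfolding ranks only ever bound the CP rank from below — rank(T) can be strictly larger than all of them — so the matching upper bound has to come from an explicit 2-term decomposition.)
Upper bound — finding two terms. Write S_k = T[:,:,k] for the frontal slices: S₀ = [[18, 12, -18], [-12, -10, 2]], S₁ = [[-27, -18, 27], [0, -3, -15]], S₂ = [[9, 6, -9], [0, 1, 5]].
If T = a₁ (x) b₁ (x) c₁ + a₂ (x) b₂ (x) c₂ then each S_k = c₁[k]·a₁b₁ᵀ + c₂[k]·a₂b₂ᵀ. S₀ and S₁ are linearly independent, so a₁b₁ᵀ and a₂b₂ᵀ must span the same plane of matrices: they are the rank-1 matrices of the form x·S₀ + y·S₁.
The 2×2 minor of x·S₀ + y·S₁ on rows {0,1}, columns {0,1} is −36·x² + 81·y² = (-9)·(2·x − 3·y)(2·x + 3·y), vanishing at (x:y) = (3:2) and (3:-2).
M₁ = 3·S₀ + 2·S₁ = [[0, 0, 0], [-36, -36, -24]] = (-12)·[0, 1][3, 3, 2]ᵀ and M₂ = 3·S₀ − 2·S₁ = [[108, 72, -108], [-36, -24, 36]] = 12·[3, -1][3, 2, -3]ᵀ, so take a₁ = [0, 1], b₁ = [3, 3, 2], a₂ = [3, -1], b₂ = [3, 2, -3].
Each slice is an integer combination of E₁ = a₁b₁ᵀ and E₂ = a₂b₂ᵀ: S₀ = −2·E₁ + 2·E₂, S₁ = −3·E₁ − 3·E₂, S₂ = E₁ + E₂; reading off coefficients, c₁ = [-2, -3, 1] and c₂ = [2, -3, 1].
Hence T = [0, 1] (x) [3, 3, 2] (x) [-2, -3, 1] + [3, -1] (x) [3, 2, -3] (x) [2, -3, 1], so rank(T) ≤ 2.
These bounds meet, so rank(T) = 2.

2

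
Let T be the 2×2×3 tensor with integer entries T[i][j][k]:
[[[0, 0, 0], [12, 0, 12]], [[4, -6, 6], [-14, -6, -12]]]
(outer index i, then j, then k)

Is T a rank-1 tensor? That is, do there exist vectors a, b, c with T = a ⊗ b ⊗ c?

The mode-3 unfolding of T (rows indexed by k, columns by (i,j) = (0,0), (0,1), (1,0), (1,1)) is [[0, 12, 4, -14], [0, 0, -6, -6], [0, 12, 6, -12]].
There the 2×2 minor on rows k ∈ {0, 1}, columns (i,j) ∈ {(0,1), (1,0)} is det [[12, 4], [0, -6]] = -72 ≠ 0, so this unfolding has rank ≥ 2; CP rank is at least every unfolding rank, so rank(T) ≥ 2.
In particular rank(T) ≥ 2 > 1, so T is not rank-1.

No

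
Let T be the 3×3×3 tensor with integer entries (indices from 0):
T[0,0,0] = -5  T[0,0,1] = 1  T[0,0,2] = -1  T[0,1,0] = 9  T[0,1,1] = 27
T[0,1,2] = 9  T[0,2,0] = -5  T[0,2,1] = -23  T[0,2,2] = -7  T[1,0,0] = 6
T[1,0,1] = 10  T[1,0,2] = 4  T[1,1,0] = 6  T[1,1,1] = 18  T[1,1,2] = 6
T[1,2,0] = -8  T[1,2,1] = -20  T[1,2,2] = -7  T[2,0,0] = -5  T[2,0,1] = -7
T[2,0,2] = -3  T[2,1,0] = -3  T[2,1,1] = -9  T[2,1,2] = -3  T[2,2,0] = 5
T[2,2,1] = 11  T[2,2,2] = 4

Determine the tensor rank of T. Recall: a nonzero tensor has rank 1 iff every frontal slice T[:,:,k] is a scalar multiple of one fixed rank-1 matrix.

2

Lower bound: the mode-2 unfolding of T (rows indexed by j, columns by (i,k) = (0,0), (0,1), (0,2), (1,0), (1,1), (1,2), (2,0), (2,1), (2,2)) is [[-5, 1, -1, 6, 10, 4, -5, -7, -3], [9, 27, 9, 6, 18, 6, -3, -9, -3], [-5, -23, -7, -8, -20, -7, 5, 11, 4]].
There the 2×2 minor on rows j ∈ {0, 1}, columns (i,k) ∈ {(0,0), (0,1)} is det [[-5, 1], [9, 27]] = -144 ≠ 0, so this unfolding has rank ≥ 2; CP rank is at least every unfolding rank, so rank(T) ≥ 2. (Flattening ranks never certify an upper bound on CP rank; for that we must actually write T with 2 rank-1 terms.)
Upper bound — finding two terms. Write S_k = T[:,:,k] for the frontal slices: S₀ = [[-5, 9, -5], [6, 6, -8], [-5, -3, 5]], S₁ = [[1, 27, -23], [10, 18, -20], [-7, -9, 11]], S₂ = [[-1, 9, -7], [4, 6, -7], [-3, -3, 4]].
If T = a₁ ∘ b₁ ∘ c₁ + a₂ ∘ b₂ ∘ c₂ then each S_k = c₁[k]·a₁b₁ᵀ + c₂[k]·a₂b₂ᵀ. S₀ and S₁ are linearly independent, so a₁b₁ᵀ and a₂b₂ᵀ must span the same plane of matrices: they are the rank-1 matrices of the form x·S₀ + y·S₁.
The 2×2 minor of x·S₀ + y·S₁ on rows {0,1}, columns {0,1} is −84·x² − 336·xy − 252·y² = (-84)·(x + 3·y)(x + y), vanishing at (x:y) = (3:-1) and (1:-1).
M₁ = 3·S₀ − S₁ = [[-16, 0, 8], [8, 0, -4], [-8, 0, 4]] = (-4)·[2, -1, 1][2, 0, -1]ᵀ and M₂ = S₀ − S₁ = [[-6, -18, 18], [-4, -12, 12], [2, 6, -6]] = (-2)·[3, 2, -1][1, 3, -3]ᵀ, so take a₁ = [2, -1, 1], b₁ = [2, 0, -1], a₂ = [3, 2, -1], b₂ = [1, 3, -3].
Each slice is an integer combination of E₁ = a₁b₁ᵀ and E₂ = a₂b₂ᵀ: S₀ = −2·E₁ + E₂, S₁ = −2·E₁ + 3·E₂, S₂ = −E₁ + E₂; reading off coefficients, c₁ = [-2, -2, -1] and c₂ = [1, 3, 1].
Hence T = [2, -1, 1] ∘ [2, 0, -1] ∘ [-2, -2, -1] + [3, 2, -1] ∘ [1, 3, -3] ∘ [1, 3, 1], so rank(T) ≤ 2.
These bounds meet, so rank(T) = 2.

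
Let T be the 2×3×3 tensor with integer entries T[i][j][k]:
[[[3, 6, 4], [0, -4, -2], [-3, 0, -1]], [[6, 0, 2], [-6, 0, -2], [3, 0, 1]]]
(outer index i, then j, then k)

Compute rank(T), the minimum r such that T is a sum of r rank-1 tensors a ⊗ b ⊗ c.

Lower bound: the mode-3 unfolding of T (rows indexed by k, columns by (i,j) = (0,0), (0,1), (0,2), (1,0), (1,1), (1,2)) is [[3, 0, -3, 6, -6, 3], [6, -4, 0, 0, 0, 0], [4, -2, -1, 2, -2, 1]].
There the 2×2 minor on rows k ∈ {0, 1}, columns (i,j) ∈ {(0,0), (0,1)} is det [[3, 0], [6, -4]] = -12 ≠ 0, so this unfolding has rank ≥ 2; CP rank is at least every unfolding rank, so rank(T) ≥ 2. (This is only a lower bound: in general the CP rank may exceed every unfolding rank, so we still need to exhibit 2 rank-1 terms summing to T.)
Upper bound — finding two terms. Write S_k = T[:,:,k] for the frontal slices: S₀ = [[3, 0, -3], [6, -6, 3]], S₁ = [[6, -4, 0], [0, 0, 0]], S₂ = [[4, -2, -1], [2, -2, 1]].
If T = a₁ ⊗ b₁ ⊗ c₁ + a₂ ⊗ b₂ ⊗ c₂ then each S_k = c₁[k]·a₁b₁ᵀ + c₂[k]·a₂b₂ᵀ. S₀ and S₁ are linearly independent, so a₁b₁ᵀ and a₂b₂ᵀ must span the same plane of matrices: they are the rank-1 matrices of the form x·S₀ + y·S₁.
The 2×2 minor of x·S₀ + y·S₁ on rows {0,1}, columns {0,1} is −18·x² − 12·xy = (-6)·(3·x + 2·y)(x), vanishing at (x:y) = (2:-3) and (0:1).
M₁ = 2·S₀ − 3·S₁ = [[-12, 12, -6], [12, -12, 6]] = (-6)·(1, -1)(2, -2, 1)ᵀ and M₂ = S₁ = [[6, -4, 0], [0, 0, 0]] = 2·(1, 0)(3, -2, 0)ᵀ, so take a₁ = (1, -1), b₁ = (2, -2, 1), a₂ = (1, 0), b₂ = (3, -2, 0).
Each slice is an integer combination of E₁ = a₁b₁ᵀ and E₂ = a₂b₂ᵀ: S₀ = −3·E₁ + 3·E₂, S₁ = 2·E₂, S₂ = −E₁ + 2·E₂; reading off coefficients, c₁ = (-3, 0, -1) and c₂ = (3, 2, 2).
Hence T = (1, -1) ⊗ (2, -2, 1) ⊗ (-3, 0, -1) + (1, 0) ⊗ (3, -2, 0) ⊗ (3, 2, 2), so rank(T) ≤ 2.
These bounds meet, so rank(T) = 2.

2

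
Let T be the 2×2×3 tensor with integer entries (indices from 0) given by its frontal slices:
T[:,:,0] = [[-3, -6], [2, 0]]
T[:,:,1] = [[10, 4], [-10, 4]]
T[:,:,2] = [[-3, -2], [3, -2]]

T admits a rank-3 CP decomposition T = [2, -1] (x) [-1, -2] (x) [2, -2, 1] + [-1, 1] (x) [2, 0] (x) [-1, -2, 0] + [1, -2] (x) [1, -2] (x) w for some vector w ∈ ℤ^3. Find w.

Subtract the known terms from T to get the rank-1 residual R = [1, -2] (x) [1, -2] (x) w, so R[i,j,k] = a[i]·b[j]·w[k]. Pick indices with nonzero a[0]·b[0] = (1)·(1) = 1. Only the fibre through (0,0,·) is needed: R[0,0,:] = T[0,0,:] − Σₗ aₗ[0]bₗ[0]cₗ = [-3, 10, -3] − (2)·(-1)·[2, -2, 1] − (-1)·(2)·[-1, -2, 0] = [-1, 2, -1]. Then w[k] = R[0,0,k] / 1 for each k, giving w = [-1, 2, -1] / 1 = [-1, 2, -1].

w = [-1, 2, -1]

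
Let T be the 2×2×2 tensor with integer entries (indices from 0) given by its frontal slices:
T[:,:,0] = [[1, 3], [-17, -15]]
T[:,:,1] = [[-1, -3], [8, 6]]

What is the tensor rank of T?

2

Lower bound: the mode-1 unfolding of T (rows indexed by i, columns by (j,k) = (0,0), (0,1), (1,0), (1,1)) is [[1, -1, 3, -3], [-17, 8, -15, 6]].
There the 2×2 minor on rows i ∈ {0, 1}, columns (j,k) ∈ {(0,0), (0,1)} is det [[1, -1], [-17, 8]] = -9 ≠ 0, so this unfolding has rank ≥ 2; CP rank is at least every unfolding rank, so rank(T) ≥ 2. (Flattening ranks never certify an upper bound on CP rank; for that we must actually write T with 2 rank-1 terms.)
Upper bound — finding two terms. Write S_k = T[:,:,k] for the frontal slices: S₀ = [[1, 3], [-17, -15]], S₁ = [[-1, -3], [8, 6]].
If T = a₁ ⊗ b₁ ⊗ c₁ + a₂ ⊗ b₂ ⊗ c₂ then each S_k = c₁[k]·a₁b₁ᵀ + c₂[k]·a₂b₂ᵀ. S₀ and S₁ are linearly independent, so a₁b₁ᵀ and a₂b₂ᵀ must span the same plane of matrices: they are the rank-1 matrices of the form x·S₀ + y·S₁.
det(x·S₀ + y·S₁) is 36·x² − 54·xy + 18·y² = 18·(2·x − y)(x − y), vanishing at (x:y) = (1:2) and (1:1).
M₁ = S₀ + 2·S₁ = [[-1, -3], [-1, -3]] = −[1, 1][1, 3]ᵀ and M₂ = S₀ + S₁ = [[0, 0], [-9, -9]] = (-9)·[0, 1][1, 1]ᵀ, so take a₁ = [1, 1], b₁ = [1, 3], a₂ = [0, 1], b₂ = [1, 1].
Each slice is an integer combination of E₁ = a₁b₁ᵀ and E₂ = a₂b₂ᵀ: S₀ = E₁ − 18·E₂, S₁ = −E₁ + 9·E₂; reading off coefficients, c₁ = [1, -1] and c₂ = [-18, 9].
Hence T = [1, 1] ⊗ [1, 3] ⊗ [1, -1] + [0, 1] ⊗ [1, 1] ⊗ [-18, 9], so rank(T) ≤ 2.
These bounds meet, so rank(T) = 2.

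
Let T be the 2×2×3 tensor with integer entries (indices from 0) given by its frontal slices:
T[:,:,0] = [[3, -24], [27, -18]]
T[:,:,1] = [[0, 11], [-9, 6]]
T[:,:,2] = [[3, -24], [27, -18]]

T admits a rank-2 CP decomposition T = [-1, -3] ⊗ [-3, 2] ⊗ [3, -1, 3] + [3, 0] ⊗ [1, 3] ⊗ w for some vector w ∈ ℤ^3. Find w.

w = [-2, 1, -2]

Subtract the known terms from T to get the rank-1 residual R = [3, 0] ⊗ [1, 3] ⊗ w, so R[i,j,k] = a[i]·b[j]·w[k]. Pick indices with nonzero a[0]·b[0] = (3)·(1) = 3. Only the fibre through (0,0,·) is needed: R[0,0,:] = T[0,0,:] − Σₗ aₗ[0]bₗ[0]cₗ = [3, 0, 3] − (-1)·(-3)·[3, -1, 3] = [-6, 3, -6]. Then w[k] = R[0,0,k] / 3 for each k, giving w = [-6, 3, -6] / 3 = [-2, 1, -2].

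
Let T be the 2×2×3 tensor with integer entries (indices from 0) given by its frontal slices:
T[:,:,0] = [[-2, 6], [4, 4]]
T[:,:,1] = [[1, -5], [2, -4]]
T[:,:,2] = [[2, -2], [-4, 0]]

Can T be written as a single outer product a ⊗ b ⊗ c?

No

The mode-3 unfolding of T (rows indexed by k, columns by (i,j) = (0,0), (0,1), (1,0), (1,1)) is [[-2, 6, 4, 4], [1, -5, 2, -4], [2, -2, -4, 0]].
There the 3×3 minor on rows k ∈ {0, 1, 2}, columns (i,j) ∈ {(0,0), (0,1), (1,0)} is det [[-2, 6, 4], [1, -5, 2], [2, -2, -4]] = 32 ≠ 0, so this unfolding has rank ≥ 3; CP rank is at least every unfolding rank, so rank(T) ≥ 3.
In particular rank(T) ≥ 3 > 1, so T is not rank-1.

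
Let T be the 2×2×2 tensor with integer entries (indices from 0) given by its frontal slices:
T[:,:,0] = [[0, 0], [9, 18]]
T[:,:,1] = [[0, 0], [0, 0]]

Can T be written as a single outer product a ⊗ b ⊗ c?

If T = a ⊗ b ⊗ c then every fibre of T is a multiple of the corresponding factor, so read the factors off the fibres through the nonzero entry T[1,0,0] = 9.
The mode-1 fibre T[:,0,0] = [0, 9] gives a = (0, 1) (primitive direction); the mode-2 fibre T[1,:,0] = [9, 18] gives b = (1, 2); then c[k] = T[1,0,k] / (a[1]·b[0]) = [9, 0] / 1 = (9, 0).
Expanding (0, 1) ⊗ (1, 2) ⊗ (9, 0) reproduces all 8 entries of T, so T = (0, 1) ⊗ (1, 2) ⊗ (9, 0) and rank(T) ≤ 1.
Equivalently every frontal slice T[:,:,k] is c[k] times the rank-1 matrix (0, 1) ⊗ (1, 2). So T has rank 1 (it is nonzero).

Yes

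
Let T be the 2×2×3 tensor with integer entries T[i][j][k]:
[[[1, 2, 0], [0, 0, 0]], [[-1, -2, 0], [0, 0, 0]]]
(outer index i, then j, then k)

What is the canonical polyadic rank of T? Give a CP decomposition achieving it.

Lower bound: T ≠ 0 (e.g. T[0,0,0] = 1), so rank(T) ≥ 1.
Upper bound: if T = a (x) b (x) c then every fibre of T is a multiple of the corresponding factor, so read the factors off the fibres through the nonzero entry T[0,0,0] = 1.
The mode-1 fibre T[:,0,0] = [1, -1] gives a = [1, -1] (primitive direction); the mode-2 fibre T[0,:,0] = [1, 0] gives b = [1, 0]; then c[k] = T[0,0,k] / (a[0]·b[0]) = [1, 2, 0] / 1 = [1, 2, 0].
Expanding [1, -1] (x) [1, 0] (x) [1, 2, 0] reproduces all 12 entries of T, so T = [1, -1] (x) [1, 0] (x) [1, 2, 0] and rank(T) ≤ 1.
These bounds meet, so rank(T) = 1.
Check entry T[1,0,0] = -1: (-1)·(1)·(1) = -1.

rank(T) = 1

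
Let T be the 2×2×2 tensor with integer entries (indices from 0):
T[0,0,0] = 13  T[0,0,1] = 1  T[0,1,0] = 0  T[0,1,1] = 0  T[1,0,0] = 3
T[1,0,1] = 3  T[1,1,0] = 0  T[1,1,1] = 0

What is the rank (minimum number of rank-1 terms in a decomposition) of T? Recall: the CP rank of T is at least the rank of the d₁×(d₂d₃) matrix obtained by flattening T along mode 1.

Lower bound: the mode-1 unfolding of T (rows indexed by i, columns by (j,k) = (0,0), (0,1), (1,0), (1,1)) is [[13, 1, 0, 0], [3, 3, 0, 0]].
There the 2×2 minor on rows i ∈ {0, 1}, columns (j,k) ∈ {(0,0), (0,1)} is det [[13, 1], [3, 3]] = 36 ≠ 0, so this unfolding has rank ≥ 2; CP rank is at least every unfolding rank, so rank(T) ≥ 2. (Unfolding ranks only ever bound the CP rank from below — rank(T) can be strictly larger than all of them — so the matching upper bound has to come from an explicit 2-term decomposition.)
Upper bound — finding two terms. Every mode-2 slice of T is a multiple of one matrix: T[:,j,:] = b[j]·M with b = (1, 0) and M = [[13, 1], [3, 3]] (rows indexed by i, columns by k). So it suffices to write M as a sum of two rank-1 matrices.
Splitting M by its rows (i = 0, 1), M = (1, 0)(13, 1)ᵀ + (0, 1)(3, 3)ᵀ.
Hence T = (1, 0) ⊗ (1, 0) ⊗ (13, 1) + (0, 1) ⊗ (1, 0) ⊗ (3, 3), so rank(T) ≤ 2.
These bounds meet, so rank(T) = 2.
Check entry T[0,0,0] = 13: (1)·(1)·(13) + (0)·(1)·(3) = 13.

2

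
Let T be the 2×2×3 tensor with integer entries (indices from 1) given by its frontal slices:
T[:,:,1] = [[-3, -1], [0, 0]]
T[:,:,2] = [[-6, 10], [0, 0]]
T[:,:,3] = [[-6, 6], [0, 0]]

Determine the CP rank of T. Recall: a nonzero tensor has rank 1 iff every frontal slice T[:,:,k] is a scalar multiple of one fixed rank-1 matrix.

Lower bound: the mode-2 unfolding of T (rows indexed by j, columns by (i,k) = (1,1), (1,2), (1,3), (2,1), (2,2), (2,3)) is [[-3, -6, -6, 0, 0, 0], [-1, 10, 6, 0, 0, 0]].
There the 2×2 minor on rows j ∈ {1, 2}, columns (i,k) ∈ {(1,1), (1,2)} is det [[-3, -6], [-1, 10]] = -36 ≠ 0, so this unfolding has rank ≥ 2; CP rank is at least every unfolding rank, so rank(T) ≥ 2. (Flattening ranks never certify an upper bound on CP rank; for that we must actually write T with 2 rank-1 terms.)
Upper bound — finding two terms. Every mode-1 slice of T is a multiple of one matrix: T[i,:,:] = a[i]·M with a = (1, 0) and M = [[-3, -6, -6], [-1, 10, 6]] (rows indexed by j, columns by k). So it suffices to write M as a sum of two rank-1 matrices.
Splitting M by its rows (j = 1, 2), M = (1, 0)(-3, -6, -6)ᵀ + (0, 1)(-1, 10, 6)ᵀ.
Hence T = (1, 0) ∘ (1, 0) ∘ (-3, -6, -6) + (1, 0) ∘ (0, 1) ∘ (-1, 10, 6), so rank(T) ≤ 2.
These bounds meet, so rank(T) = 2.

2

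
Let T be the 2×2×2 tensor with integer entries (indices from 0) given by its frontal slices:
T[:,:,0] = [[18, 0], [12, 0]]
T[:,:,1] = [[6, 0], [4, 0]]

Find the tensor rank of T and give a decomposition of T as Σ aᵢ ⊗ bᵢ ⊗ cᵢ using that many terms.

Lower bound: T ≠ 0 (e.g. T[0,0,0] = 18), so rank(T) ≥ 1.
Upper bound: if T = a ⊗ b ⊗ c then every fibre of T is a multiple of the corresponding factor, so read the factors off the fibres through the nonzero entry T[0,0,0] = 18.
The mode-1 fibre T[:,0,0] = [18, 12] gives a = [3, 2] (primitive direction); the mode-2 fibre T[0,:,0] = [18, 0] gives b = [1, 0]; then c[k] = T[0,0,k] / (a[0]·b[0]) = [18, 6] / 3 = [6, 2].
Expanding [3, 2] ⊗ [1, 0] ⊗ [6, 2] reproduces all 8 entries of T, so T = [3, 2] ⊗ [1, 0] ⊗ [6, 2] and rank(T) ≤ 1.
These bounds meet, so rank(T) = 1.

rank(T) = 1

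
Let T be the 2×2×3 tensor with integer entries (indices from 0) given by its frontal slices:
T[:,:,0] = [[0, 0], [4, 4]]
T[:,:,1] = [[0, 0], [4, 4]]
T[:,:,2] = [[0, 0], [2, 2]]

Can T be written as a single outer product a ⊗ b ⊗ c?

Yes

If T = a ⊗ b ⊗ c then every fibre of T is a multiple of the corresponding factor, so read the factors off the fibres through the nonzero entry T[1,0,0] = 4.
The mode-1 fibre T[:,0,0] = [0, 4] gives a = [0, 1] (primitive direction); the mode-2 fibre T[1,:,0] = [4, 4] gives b = [1, 1]; then c[k] = T[1,0,k] / (a[1]·b[0]) = [4, 4, 2] / 1 = [4, 4, 2].
Expanding [0, 1] ⊗ [1, 1] ⊗ [4, 4, 2] reproduces all 12 entries of T, so T = [0, 1] ⊗ [1, 1] ⊗ [4, 4, 2] and rank(T) ≤ 1.
Equivalently every frontal slice T[:,:,k] is c[k] times the rank-1 matrix [0, 1] ⊗ [1, 1]. So T has rank 1 (it is nonzero).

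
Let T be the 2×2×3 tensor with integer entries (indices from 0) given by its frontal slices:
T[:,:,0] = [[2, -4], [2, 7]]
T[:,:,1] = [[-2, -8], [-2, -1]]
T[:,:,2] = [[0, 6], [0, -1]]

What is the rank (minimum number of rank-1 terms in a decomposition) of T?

Lower bound: in the mode-3 unfolding of T (rows indexed by k, columns by (i,j)) the 3×3 minor on rows k ∈ {0, 1, 2}, columns (i,j) ∈ {(0,0), (0,1), (1,1)} is det [[2, -4, 7], [-2, -8, -1], [0, 6, -1]] = -48 ≠ 0, so that unfolding has rank ≥ 3 and hence rank(T) ≥ 3 (CP rank is at least every unfolding rank, though it can be larger).
Upper bound: T is a sum of 3 rank-1 terms, T = [1, 1] (x) [1, 1] (x) [2, -2, 0] + [2, -1] (x) [0, 1] (x) [-4, -2, 2] + [2, 1] (x) [0, 1] (x) [1, -1, 1] (written with every a and b primitive with positive leading entry and the scale carried by c; CP decompositions are not unique, and this one is verified by expanding entrywise), so rank(T) ≤ 3.
These bounds meet, so rank(T) = 3.

3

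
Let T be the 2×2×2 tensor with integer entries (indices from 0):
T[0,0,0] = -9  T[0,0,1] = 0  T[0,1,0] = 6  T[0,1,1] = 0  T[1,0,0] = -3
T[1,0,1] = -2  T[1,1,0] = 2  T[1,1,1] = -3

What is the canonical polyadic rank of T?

Lower bound: the mode-3 unfolding of T (rows indexed by k, columns by (i,j) = (0,0), (0,1), (1,0), (1,1)) is [[-9, 6, -3, 2], [0, 0, -2, -3]].
There the 2×2 minor on rows k ∈ {0, 1}, columns (i,j) ∈ {(0,0), (1,0)} is det [[-9, -3], [0, -2]] = 18 ≠ 0, so this unfolding has rank ≥ 2; CP rank is at least every unfolding rank, so rank(T) ≥ 2. (This is only a lower bound: in general the CP rank may exceed every unfolding rank, so we still need to exhibit 2 rank-1 terms summing to T.)
Upper bound — finding two terms. Write S_k = T[:,:,k] for the frontal slices: S₀ = [[-9, 6], [-3, 2]], S₁ = [[0, 0], [-2, -3]].
If T = a₁ (x) b₁ (x) c₁ + a₂ (x) b₂ (x) c₂ then each S_k = c₁[k]·a₁b₁ᵀ + c₂[k]·a₂b₂ᵀ. S₀ and S₁ are linearly independent, so a₁b₁ᵀ and a₂b₂ᵀ must span the same plane of matrices: they are the rank-1 matrices of the form x·S₀ + y·S₁.
det(x·S₀ + y·S₁) is 39·xy = 39·(y)(x), vanishing at (x:y) = (1:0) and (0:1).
M₁ = S₀ = [[-9, 6], [-3, 2]] = −[3, 1][3, -2]ᵀ and M₂ = S₁ = [[0, 0], [-2, -3]] = −[0, 1][2, 3]ᵀ, so take a₁ = [3, 1], b₁ = [3, -2], a₂ = [0, 1], b₂ = [2, 3].
Each slice is an integer combination of E₁ = a₁b₁ᵀ and E₂ = a₂b₂ᵀ: S₀ = −E₁, S₁ = −E₂; reading off coefficients, c₁ = [-1, 0] and c₂ = [0, -1].
Hence T = [3, 1] (x) [3, -2] (x) [-1, 0] + [0, 1] (x) [2, 3] (x) [0, -1], so rank(T) ≤ 2.
These bounds meet, so rank(T) = 2.
Check entry T[0,1,0] = 6: (3)·(-2)·(-1) + (0)·(3)·(0) = 6.

2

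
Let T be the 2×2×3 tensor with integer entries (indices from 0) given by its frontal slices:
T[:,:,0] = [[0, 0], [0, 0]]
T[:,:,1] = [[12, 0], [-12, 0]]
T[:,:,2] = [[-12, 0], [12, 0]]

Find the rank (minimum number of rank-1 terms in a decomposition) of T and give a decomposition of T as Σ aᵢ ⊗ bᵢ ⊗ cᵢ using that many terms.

rank(T) = 1

Lower bound: T ≠ 0 (e.g. T[0,0,1] = 12), so rank(T) ≥ 1.
Upper bound: if T = a ⊗ b ⊗ c then every fibre of T is a multiple of the corresponding factor, so read the factors off the fibres through the nonzero entry T[0,0,1] = 12.
The mode-1 fibre T[:,0,1] = [12, -12] gives a = [1, -1] (primitive direction); the mode-2 fibre T[0,:,1] = [12, 0] gives b = [1, 0]; then c[k] = T[0,0,k] / (a[0]·b[0]) = [0, 12, -12] / 1 = [0, 12, -12].
Expanding [1, -1] ⊗ [1, 0] ⊗ [0, 12, -12] reproduces all 12 entries of T, so T = [1, -1] ⊗ [1, 0] ⊗ [0, 12, -12] and rank(T) ≤ 1.
These bounds meet, so rank(T) = 1.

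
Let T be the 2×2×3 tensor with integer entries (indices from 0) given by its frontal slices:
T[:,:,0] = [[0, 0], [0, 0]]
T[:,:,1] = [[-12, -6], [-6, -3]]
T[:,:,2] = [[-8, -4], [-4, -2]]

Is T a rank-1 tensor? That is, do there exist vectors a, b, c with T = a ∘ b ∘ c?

Yes

The mode-1 fibre T[:,0,1] = [-12, -6] gives a = [2, 1] (primitive direction); the mode-2 fibre T[0,:,1] = [-12, -6] gives b = [2, 1]; then c[k] = T[0,0,k] / (a[0]·b[0]) = [0, -12, -8] / 4 = [0, -3, -2].
Expanding [2, 1] ∘ [2, 1] ∘ [0, -3, -2] reproduces all 12 entries of T, so T = [2, 1] ∘ [2, 1] ∘ [0, -3, -2] and rank(T) ≤ 1.
Equivalently every frontal slice T[:,:,k] is c[k] times the rank-1 matrix [2, 1] ∘ [2, 1]. So T has rank 1 (it is nonzero).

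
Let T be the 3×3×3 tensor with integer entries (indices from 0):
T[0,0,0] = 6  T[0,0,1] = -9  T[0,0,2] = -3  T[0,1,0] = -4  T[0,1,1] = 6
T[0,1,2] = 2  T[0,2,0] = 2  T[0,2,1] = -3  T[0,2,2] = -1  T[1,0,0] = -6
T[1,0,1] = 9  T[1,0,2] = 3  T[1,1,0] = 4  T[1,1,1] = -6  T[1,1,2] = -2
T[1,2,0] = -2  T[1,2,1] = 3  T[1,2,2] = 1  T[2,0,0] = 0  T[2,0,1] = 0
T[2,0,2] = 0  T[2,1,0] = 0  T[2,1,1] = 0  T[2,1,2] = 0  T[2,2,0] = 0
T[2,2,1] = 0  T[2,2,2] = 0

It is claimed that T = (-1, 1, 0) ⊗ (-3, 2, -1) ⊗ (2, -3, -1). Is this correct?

Yes

Reconstruct entrywise from the claimed factors. For example, T[0,0,2] = -3 and Σₗ aₗ[0]bₗ[0]cₗ[2] = (-1)·(-3)·(-1) = -3; checking all 27 entries, every one matches. The claim holds.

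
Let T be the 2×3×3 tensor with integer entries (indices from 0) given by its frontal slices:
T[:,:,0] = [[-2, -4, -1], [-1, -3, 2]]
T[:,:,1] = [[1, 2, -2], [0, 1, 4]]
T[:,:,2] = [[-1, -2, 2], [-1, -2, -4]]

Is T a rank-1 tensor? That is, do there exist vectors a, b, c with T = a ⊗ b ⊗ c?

No

The mode-3 unfolding of T (rows indexed by k, columns by (i,j) = (0,0), (0,1), (0,2), (1,0), (1,1), (1,2)) is [[-2, -4, -1, -1, -3, 2], [1, 2, -2, 0, 1, 4], [-1, -2, 2, -1, -2, -4]].
There the 3×3 minor on rows k ∈ {0, 1, 2}, columns (i,j) ∈ {(0,0), (0,2), (1,0)} is det [[-2, -1, -1], [1, -2, 0], [-1, 2, -1]] = -5 ≠ 0, so this unfolding has rank ≥ 3; CP rank is at least every unfolding rank, so rank(T) ≥ 3.
In particular rank(T) ≥ 3 > 1, so T is not rank-1.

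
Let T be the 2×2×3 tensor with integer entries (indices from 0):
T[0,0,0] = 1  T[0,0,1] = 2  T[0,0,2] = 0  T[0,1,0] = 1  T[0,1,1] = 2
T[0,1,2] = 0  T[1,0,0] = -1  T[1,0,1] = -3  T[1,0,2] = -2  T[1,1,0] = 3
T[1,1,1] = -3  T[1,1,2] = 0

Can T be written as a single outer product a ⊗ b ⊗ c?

The mode-3 unfolding of T (rows indexed by k, columns by (i,j) = (0,0), (0,1), (1,0), (1,1)) is [[1, 1, -1, 3], [2, 2, -3, -3], [0, 0, -2, 0]].
There the 3×3 minor on rows k ∈ {0, 1, 2}, columns (i,j) ∈ {(0,0), (1,0), (1,1)} is det [[1, -1, 3], [2, -3, -3], [0, -2, 0]] = -18 ≠ 0, so this unfolding has rank ≥ 3; CP rank is at least every unfolding rank, so rank(T) ≥ 3.
In particular rank(T) ≥ 3 > 1, so T is not rank-1.

No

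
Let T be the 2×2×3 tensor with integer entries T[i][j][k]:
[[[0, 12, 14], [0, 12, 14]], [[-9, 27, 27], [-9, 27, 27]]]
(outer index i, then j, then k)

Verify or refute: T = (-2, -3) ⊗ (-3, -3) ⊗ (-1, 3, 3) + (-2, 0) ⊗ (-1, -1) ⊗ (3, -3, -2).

Reconstruct entrywise from the claimed factors. For example, T[0,0,2] = 14 and Σₗ aₗ[0]bₗ[0]cₗ[2] = (-2)·(-3)·(3) + (-2)·(-1)·(-2) = 14; checking all 12 entries, every one matches. The claim holds.

Yes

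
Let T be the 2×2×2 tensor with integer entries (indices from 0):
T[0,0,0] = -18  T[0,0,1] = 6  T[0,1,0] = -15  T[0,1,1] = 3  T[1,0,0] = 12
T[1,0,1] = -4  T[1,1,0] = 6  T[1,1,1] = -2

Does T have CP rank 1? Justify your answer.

No

The mode-2 unfolding of T (rows indexed by j, columns by (i,k) = (0,0), (0,1), (1,0), (1,1)) is [[-18, 6, 12, -4], [-15, 3, 6, -2]].
There the 2×2 minor on rows j ∈ {0, 1}, columns (i,k) ∈ {(0,0), (0,1)} is det [[-18, 6], [-15, 3]] = 36 ≠ 0, so this unfolding has rank ≥ 2; CP rank is at least every unfolding rank, so rank(T) ≥ 2.
In particular rank(T) ≥ 2 > 1, so T is not rank-1.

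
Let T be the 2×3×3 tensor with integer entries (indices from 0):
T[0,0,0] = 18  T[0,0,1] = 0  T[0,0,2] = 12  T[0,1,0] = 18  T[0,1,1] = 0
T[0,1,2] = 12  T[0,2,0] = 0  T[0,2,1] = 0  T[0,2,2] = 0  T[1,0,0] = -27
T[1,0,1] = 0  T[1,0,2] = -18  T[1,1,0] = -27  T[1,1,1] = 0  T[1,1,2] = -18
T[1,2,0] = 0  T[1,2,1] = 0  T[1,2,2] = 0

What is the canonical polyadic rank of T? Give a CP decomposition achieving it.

Lower bound: T ≠ 0 (e.g. T[0,0,0] = 18), so rank(T) ≥ 1.
Upper bound: if T = a ⊗ b ⊗ c then every fibre of T is a multiple of the corresponding factor, so read the factors off the fibres through the nonzero entry T[0,0,0] = 18.
The mode-1 fibre T[:,0,0] = [18, -27] gives a = [2, -3] (primitive direction); the mode-2 fibre T[0,:,0] = [18, 18, 0] gives b = [1, 1, 0]; then c[k] = T[0,0,k] / (a[0]·b[0]) = [18, 0, 12] / 2 = [9, 0, 6].
Expanding [2, -3] ⊗ [1, 1, 0] ⊗ [9, 0, 6] reproduces all 18 entries of T, so T = [2, -3] ⊗ [1, 1, 0] ⊗ [9, 0, 6] and rank(T) ≤ 1.
These bounds meet, so rank(T) = 1.
Check entry T[1,1,1] = 0: (-3)·(1)·(0) = 0.

rank(T) = 1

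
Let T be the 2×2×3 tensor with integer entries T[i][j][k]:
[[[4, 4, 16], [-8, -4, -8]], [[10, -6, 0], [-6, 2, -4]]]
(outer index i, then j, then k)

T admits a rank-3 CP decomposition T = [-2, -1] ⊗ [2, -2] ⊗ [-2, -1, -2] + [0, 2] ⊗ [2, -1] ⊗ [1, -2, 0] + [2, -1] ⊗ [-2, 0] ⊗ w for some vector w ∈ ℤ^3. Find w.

Subtract the known terms from T to get the rank-1 residual R = [2, -1] ⊗ [-2, 0] ⊗ w, so R[i,j,k] = a[i]·b[j]·w[k]. Pick indices with nonzero a[0]·b[0] = (2)·(-2) = -4. Only the fibre through (0,0,·) is needed: R[0,0,:] = T[0,0,:] − Σₗ aₗ[0]bₗ[0]cₗ = [4, 4, 16] − (-2)·(2)·[-2, -1, -2] − (0)·(2)·[1, -2, 0] = [-4, 0, 8]. Then w[k] = R[0,0,k] / -4 for each k, giving w = [-4, 0, 8] / -4 = [1, 0, -2].

w = [1, 0, -2]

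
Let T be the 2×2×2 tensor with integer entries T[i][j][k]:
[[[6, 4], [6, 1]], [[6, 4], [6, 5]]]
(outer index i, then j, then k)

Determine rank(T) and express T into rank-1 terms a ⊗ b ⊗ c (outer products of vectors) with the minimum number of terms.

rank(T) = 2

Lower bound: the mode-3 unfolding of T (rows indexed by k, columns by (i,j) = (0,0), (0,1), (1,0), (1,1)) is [[6, 6, 6, 6], [4, 1, 4, 5]].
There the 2×2 minor on rows k ∈ {0, 1}, columns (i,j) ∈ {(0,0), (0,1)} is det [[6, 6], [4, 1]] = -18 ≠ 0, so this unfolding has rank ≥ 2; CP rank is at least every unfolding rank, so rank(T) ≥ 2. (This is only a lower bound: in general the CP rank may exceed every unfolding rank, so we still need to exhibit 2 rank-1 terms summing to T.)
Upper bound — finding two terms. Write S_k = T[:,:,k] for the frontal slices: S₀ = [[6, 6], [6, 6]], S₁ = [[4, 1], [4, 5]].
If T = a₁ ⊗ b₁ ⊗ c₁ + a₂ ⊗ b₂ ⊗ c₂ then each S_k = c₁[k]·a₁b₁ᵀ + c₂[k]·a₂b₂ᵀ. S₀ and S₁ are linearly independent, so a₁b₁ᵀ and a₂b₂ᵀ must span the same plane of matrices: they are the rank-1 matrices of the form x·S₀ + y·S₁.
det(x·S₀ + y·S₁) is 24·xy + 16·y² = 8·(3·x + 2·y)(y), vanishing at (x:y) = (2:-3) and (1:0).
M₁ = 2·S₀ − 3·S₁ = [[0, 9], [0, -3]] = 3·[3, -1][0, 1]ᵀ and M₂ = S₀ = [[6, 6], [6, 6]] = 6·[1, 1][1, 1]ᵀ, so take a₁ = [3, -1], b₁ = [0, 1], a₂ = [1, 1], b₂ = [1, 1].
Each slice is an integer combination of E₁ = a₁b₁ᵀ and E₂ = a₂b₂ᵀ: S₀ = 6·E₂, S₁ = −E₁ + 4·E₂; reading off coefficients, c₁ = [0, -1] and c₂ = [6, 4].
Hence T = [3, -1] ⊗ [0, 1] ⊗ [0, -1] + [1, 1] ⊗ [1, 1] ⊗ [6, 4], so rank(T) ≤ 2.
These bounds meet, so rank(T) = 2.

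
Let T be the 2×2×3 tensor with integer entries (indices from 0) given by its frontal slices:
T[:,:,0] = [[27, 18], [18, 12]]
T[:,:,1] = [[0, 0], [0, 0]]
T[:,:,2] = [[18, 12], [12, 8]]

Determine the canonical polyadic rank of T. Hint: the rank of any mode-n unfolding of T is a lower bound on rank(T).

Lower bound: T ≠ 0 (e.g. T[0,0,0] = 27), so rank(T) ≥ 1.
Upper bound: if T = a ⊗ b ⊗ c then every fibre of T is a multiple of the corresponding factor, so read the factors off the fibres through the nonzero entry T[0,0,0] = 27.
The mode-1 fibre T[:,0,0] = [27, 18] gives a = [3, 2] (primitive direction); the mode-2 fibre T[0,:,0] = [27, 18] gives b = [3, 2]; then c[k] = T[0,0,k] / (a[0]·b[0]) = [27, 0, 18] / 9 = [3, 0, 2].
Expanding [3, 2] ⊗ [3, 2] ⊗ [3, 0, 2] reproduces all 12 entries of T, so T = [3, 2] ⊗ [3, 2] ⊗ [3, 0, 2] and rank(T) ≤ 1.
These bounds meet, so rank(T) = 1.

1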